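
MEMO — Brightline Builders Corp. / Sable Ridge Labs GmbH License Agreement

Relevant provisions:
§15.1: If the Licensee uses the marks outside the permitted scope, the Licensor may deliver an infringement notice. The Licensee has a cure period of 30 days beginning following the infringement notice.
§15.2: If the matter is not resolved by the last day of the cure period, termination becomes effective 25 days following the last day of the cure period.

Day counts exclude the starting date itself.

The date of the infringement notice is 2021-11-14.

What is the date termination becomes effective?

The last day of the cure period: 2021-11-14 + 30 days = 2021-12-14.
Adding 25 calendar days to 2021-12-14 gives 2022-01-08, which is the date termination becomes effective.

2022-01-08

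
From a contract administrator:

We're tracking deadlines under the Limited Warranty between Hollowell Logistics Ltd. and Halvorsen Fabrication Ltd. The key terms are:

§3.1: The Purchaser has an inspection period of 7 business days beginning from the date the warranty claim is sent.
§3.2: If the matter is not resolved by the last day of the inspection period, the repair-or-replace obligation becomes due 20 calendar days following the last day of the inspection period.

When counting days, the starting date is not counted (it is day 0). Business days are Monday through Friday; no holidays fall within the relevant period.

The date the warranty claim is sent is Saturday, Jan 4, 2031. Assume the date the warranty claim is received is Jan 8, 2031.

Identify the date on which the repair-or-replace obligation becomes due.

From Saturday, Jan 4, 2031, 7 business days (Jan 6, Jan 7, Jan 8, Jan 9, Jan 10, Jan 13, Jan 14, skipping weekends) brings us to Tuesday, Jan 14, 2031, which is the last day of the inspection period.
The date on which the repair-or-replace obligation becomes due: Jan 14, 2031 + 20 days = Feb 3, 2031.

Feb 3, 2031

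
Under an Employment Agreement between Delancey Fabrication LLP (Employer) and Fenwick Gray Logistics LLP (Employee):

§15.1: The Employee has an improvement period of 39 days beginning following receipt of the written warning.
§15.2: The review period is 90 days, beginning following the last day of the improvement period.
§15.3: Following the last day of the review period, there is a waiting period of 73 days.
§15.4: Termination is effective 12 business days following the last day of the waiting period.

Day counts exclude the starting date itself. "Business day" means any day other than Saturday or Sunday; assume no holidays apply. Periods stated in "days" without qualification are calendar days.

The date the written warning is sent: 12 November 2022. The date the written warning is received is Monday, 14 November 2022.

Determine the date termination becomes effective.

Adding 39 calendar days to 14 November 2022 gives 23 December 2022, which is the last day of the improvement period.
The last day of the review period: 23 December 2022 + 90 days = 23 March 2023.
The last day of the waiting period: 23 March 2023 + 73 days = 4 June 2023.
From Sunday, 4 June 2023, 12 business days (Jun 5, Jun 6, Jun 7, Jun 8, …, Jun 16, Jun 19, Jun 20, skipping weekends) brings us to Tuesday, 20 June 2023, which is the date termination becomes effective.

20 June 2023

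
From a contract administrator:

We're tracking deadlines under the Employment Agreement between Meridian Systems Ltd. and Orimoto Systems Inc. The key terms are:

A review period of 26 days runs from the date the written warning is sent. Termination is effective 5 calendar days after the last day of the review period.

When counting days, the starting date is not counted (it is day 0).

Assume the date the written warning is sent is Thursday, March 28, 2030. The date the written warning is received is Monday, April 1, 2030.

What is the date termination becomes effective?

The last day of the review period: March 28, 2030 + 26 days = April 23, 2030.
The date termination becomes effective: 5 calendar days after April 23, 2030 is April 28, 2030.

April 28, 2030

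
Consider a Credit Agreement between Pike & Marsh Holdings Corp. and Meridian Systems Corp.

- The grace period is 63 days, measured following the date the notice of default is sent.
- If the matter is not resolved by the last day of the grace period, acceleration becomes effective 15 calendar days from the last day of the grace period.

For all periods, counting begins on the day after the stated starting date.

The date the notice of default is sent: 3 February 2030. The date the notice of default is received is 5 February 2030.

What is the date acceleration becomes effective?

22 April 2030

Adding 63 calendar days to 3 February 2030 gives 7 April 2030, which is the last day of the grace period.
The date acceleration becomes effective: 7 April 2030 + 15 days = 22 April 2030.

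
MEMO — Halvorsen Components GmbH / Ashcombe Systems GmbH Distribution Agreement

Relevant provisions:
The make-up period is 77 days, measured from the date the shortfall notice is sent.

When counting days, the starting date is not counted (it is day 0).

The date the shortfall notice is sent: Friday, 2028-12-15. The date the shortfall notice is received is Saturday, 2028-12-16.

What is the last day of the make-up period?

2029-03-02

Adding 77 calendar days to 2028-12-15 gives 2029-03-02, which is the last day of the make-up period.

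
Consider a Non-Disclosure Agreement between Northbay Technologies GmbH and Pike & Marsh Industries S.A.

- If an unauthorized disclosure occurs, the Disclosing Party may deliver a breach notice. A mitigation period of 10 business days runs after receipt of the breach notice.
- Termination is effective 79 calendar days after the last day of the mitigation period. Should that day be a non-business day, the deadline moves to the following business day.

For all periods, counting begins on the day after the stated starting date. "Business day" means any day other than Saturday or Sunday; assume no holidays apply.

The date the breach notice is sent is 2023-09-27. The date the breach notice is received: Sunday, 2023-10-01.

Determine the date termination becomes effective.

The last day of the mitigation period: 10 business days after Sunday, 2023-10-01, skipping weekends — Oct 2, Oct 3, Oct 4, Oct 5, Oct 6, Oct 9, Oct 10, Oct 11, Oct 12, Oct 13 — lands on Friday, 2023-10-13.
Adding 79 calendar days to 2023-10-13 gives 2023-12-31, which is the date termination becomes effective. That falls on a Sunday, so it rolls to the next business day, Monday, 2024-01-01.

2024-01-01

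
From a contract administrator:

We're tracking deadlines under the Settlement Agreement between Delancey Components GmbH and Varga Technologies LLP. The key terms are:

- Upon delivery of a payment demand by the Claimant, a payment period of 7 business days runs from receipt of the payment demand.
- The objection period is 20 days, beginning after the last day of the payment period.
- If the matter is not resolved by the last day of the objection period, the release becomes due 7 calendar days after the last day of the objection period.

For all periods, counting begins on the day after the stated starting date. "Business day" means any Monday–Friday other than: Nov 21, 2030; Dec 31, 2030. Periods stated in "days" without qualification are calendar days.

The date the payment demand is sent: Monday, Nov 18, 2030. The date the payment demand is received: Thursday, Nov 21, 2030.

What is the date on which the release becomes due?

Dec 29, 2030

The last day of the payment period: 7 business days after Thursday, Nov 21, 2030, skipping weekends — Nov 22, Nov 25, Nov 26, Nov 27, Nov 28, Nov 29, Dec 2 — lands on Monday, Dec 2, 2030.
The last day of the objection period: 20 calendar days after Dec 2, 2030 is Dec 22, 2030.
Adding 7 calendar days to Dec 22, 2030 gives Dec 29, 2030, which is the date on which the release becomes due.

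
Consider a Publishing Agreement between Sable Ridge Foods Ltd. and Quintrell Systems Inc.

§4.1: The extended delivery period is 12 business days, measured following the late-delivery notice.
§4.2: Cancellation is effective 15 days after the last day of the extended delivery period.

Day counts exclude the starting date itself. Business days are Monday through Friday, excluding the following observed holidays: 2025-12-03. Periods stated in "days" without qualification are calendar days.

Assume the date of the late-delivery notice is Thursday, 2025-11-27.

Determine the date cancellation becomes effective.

2025-12-31

The last day of the extended delivery period: 12 business days after Thursday, 2025-11-27, skipping weekends and the listed holiday on Dec 3 — Nov 28, Dec 1, Dec 2, Dec 4, …, Dec 12, Dec 15, Dec 16 — lands on Tuesday, 2025-12-16.
Adding 15 calendar days to 2025-12-16 gives 2025-12-31, which is the date cancellation becomes effective.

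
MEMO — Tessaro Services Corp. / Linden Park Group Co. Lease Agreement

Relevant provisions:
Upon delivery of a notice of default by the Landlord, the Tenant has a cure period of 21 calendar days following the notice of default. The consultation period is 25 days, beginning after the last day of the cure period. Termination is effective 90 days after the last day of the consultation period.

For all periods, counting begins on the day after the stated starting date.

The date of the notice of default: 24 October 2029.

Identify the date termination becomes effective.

The last day of the cure period: 21 calendar days after 24 October 2029 is 14 November 2029.
Adding 25 calendar days to 14 November 2029 gives 9 December 2029, which is the last day of the consultation period.
Adding 90 calendar days to 9 December 2029 gives 9 March 2030, which is the date termination becomes effective.

9 March 2030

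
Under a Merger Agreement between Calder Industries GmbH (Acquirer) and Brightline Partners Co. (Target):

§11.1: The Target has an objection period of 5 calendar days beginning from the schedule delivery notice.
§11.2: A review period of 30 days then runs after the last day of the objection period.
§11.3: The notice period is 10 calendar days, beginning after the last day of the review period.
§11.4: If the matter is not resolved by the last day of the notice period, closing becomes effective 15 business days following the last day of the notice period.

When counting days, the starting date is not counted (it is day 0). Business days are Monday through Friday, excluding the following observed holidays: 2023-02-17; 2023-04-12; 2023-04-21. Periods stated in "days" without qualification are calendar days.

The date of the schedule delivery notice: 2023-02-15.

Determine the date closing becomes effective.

2023-04-25

Adding 5 calendar days to 2023-02-15 gives 2023-02-20, which is the last day of the objection period.
The last day of the review period: 2023-02-20 + 30 days = 2023-03-22.
The last day of the notice period: 10 calendar days after 2023-03-22 is 2023-04-01.
The date closing becomes effective: 15 business days after Saturday, 2023-04-01, skipping weekends and the listed holidays on Apr 12, Apr 21 — Apr 3, Apr 4, Apr 5, Apr 6, …, Apr 20, Apr 24, Apr 25 — lands on Tuesday, 2023-04-25.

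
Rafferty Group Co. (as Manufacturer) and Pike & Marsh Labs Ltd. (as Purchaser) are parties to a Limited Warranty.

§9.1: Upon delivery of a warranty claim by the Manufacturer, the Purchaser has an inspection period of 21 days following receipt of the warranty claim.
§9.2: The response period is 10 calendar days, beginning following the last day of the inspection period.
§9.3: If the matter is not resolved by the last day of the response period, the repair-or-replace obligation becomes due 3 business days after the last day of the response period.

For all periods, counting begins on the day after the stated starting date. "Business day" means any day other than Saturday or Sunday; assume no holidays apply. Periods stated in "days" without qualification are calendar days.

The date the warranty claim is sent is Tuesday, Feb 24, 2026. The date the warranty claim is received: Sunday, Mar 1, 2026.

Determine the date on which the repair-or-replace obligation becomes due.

The last day of the inspection period: Mar 1, 2026 + 21 days = Mar 22, 2026.
Adding 10 calendar days to Mar 22, 2026 gives Apr 1, 2026, which is the last day of the response period.
The date on which the repair-or-replace obligation becomes due: 3 business days after Wednesday, Apr 1, 2026, skipping weekends — Apr 2, Apr 3, Apr 6 — lands on Monday, Apr 6, 2026.

Apr 6, 2026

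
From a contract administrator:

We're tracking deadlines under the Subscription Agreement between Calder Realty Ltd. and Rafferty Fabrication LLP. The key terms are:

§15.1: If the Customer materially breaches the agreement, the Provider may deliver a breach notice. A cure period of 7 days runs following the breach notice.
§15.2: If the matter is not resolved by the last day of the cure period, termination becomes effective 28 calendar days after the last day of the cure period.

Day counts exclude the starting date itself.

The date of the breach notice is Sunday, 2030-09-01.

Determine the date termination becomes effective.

2030-10-06

Adding 7 calendar days to 2030-09-01 gives 2030-09-08, which is the last day of the cure period.
The date termination becomes effective: 28 calendar days after 2030-09-08 is 2030-10-06.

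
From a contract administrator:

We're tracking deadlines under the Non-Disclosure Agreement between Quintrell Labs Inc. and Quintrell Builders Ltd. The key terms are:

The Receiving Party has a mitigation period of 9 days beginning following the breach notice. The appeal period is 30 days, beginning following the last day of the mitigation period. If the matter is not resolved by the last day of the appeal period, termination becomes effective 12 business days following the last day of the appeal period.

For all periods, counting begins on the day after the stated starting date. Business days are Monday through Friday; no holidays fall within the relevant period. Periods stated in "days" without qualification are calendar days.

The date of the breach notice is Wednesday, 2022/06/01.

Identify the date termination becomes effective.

2022/07/26

The last day of the mitigation period: 9 calendar days after 2022/06/01 is 2022/06/10.
The last day of the appeal period: 2022/06/10 + 30 days = 2022/07/10.
The date termination becomes effective: 12 business days after Sunday, 2022/07/10, skipping weekends — Jul 11, Jul 12, Jul 13, Jul 14, …, Jul 22, Jul 25, Jul 26 — lands on Tuesday, 2022/07/26.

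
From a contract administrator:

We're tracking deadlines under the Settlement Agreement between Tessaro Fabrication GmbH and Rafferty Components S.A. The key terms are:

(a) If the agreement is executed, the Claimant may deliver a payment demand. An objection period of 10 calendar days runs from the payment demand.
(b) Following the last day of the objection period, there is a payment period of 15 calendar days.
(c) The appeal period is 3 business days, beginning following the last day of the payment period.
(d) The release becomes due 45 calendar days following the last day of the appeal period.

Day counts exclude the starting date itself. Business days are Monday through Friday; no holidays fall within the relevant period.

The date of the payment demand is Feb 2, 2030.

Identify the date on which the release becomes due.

Apr 18, 2030

The last day of the objection period: 10 calendar days after Feb 2, 2030 is Feb 12, 2030.
The last day of the payment period: 15 calendar days after Feb 12, 2030 is Feb 27, 2030.
The last day of the appeal period: counting 3 business days from Wednesday, Feb 27, 2030 (Feb 28, Mar 1, Mar 4, skipping weekends) reaches Monday, Mar 4, 2030.
The date on which the release becomes due: 45 calendar days after Mar 4, 2030 is Apr 18, 2030.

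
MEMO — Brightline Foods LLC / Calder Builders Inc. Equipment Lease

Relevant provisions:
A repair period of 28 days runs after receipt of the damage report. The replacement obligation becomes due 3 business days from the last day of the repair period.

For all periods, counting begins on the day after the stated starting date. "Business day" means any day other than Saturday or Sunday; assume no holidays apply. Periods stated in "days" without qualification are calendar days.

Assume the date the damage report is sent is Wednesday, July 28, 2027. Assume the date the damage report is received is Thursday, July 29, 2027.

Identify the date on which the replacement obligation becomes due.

August 31, 2027

The last day of the repair period: July 29, 2027 + 28 days = August 26, 2027.
From Thursday, August 26, 2027, 3 business days (Aug 27, Aug 30, Aug 31, skipping weekends) brings us to Tuesday, August 31, 2027, which is the date on which the replacement obligation becomes due.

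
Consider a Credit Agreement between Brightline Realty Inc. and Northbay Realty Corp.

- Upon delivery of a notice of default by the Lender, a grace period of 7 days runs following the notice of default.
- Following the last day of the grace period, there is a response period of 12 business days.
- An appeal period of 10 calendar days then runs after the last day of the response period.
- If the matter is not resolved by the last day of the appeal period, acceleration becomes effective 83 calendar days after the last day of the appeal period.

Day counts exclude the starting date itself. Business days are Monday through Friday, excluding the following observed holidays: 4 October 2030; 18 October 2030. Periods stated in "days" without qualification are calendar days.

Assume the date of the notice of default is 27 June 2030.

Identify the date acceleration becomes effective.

23 October 2030

The last day of the grace period: 27 June 2030 + 7 days = 4 July 2030.
The last day of the response period: 12 business days after Thursday, 4 July 2030, skipping weekends — Jul 5, Jul 8, Jul 9, Jul 10, …, Jul 18, Jul 19, Jul 22 — lands on Monday, 22 July 2030.
The last day of the appeal period: 22 July 2030 + 10 days = 1 August 2030.
The date acceleration becomes effective: 1 August 2030 + 83 days = 23 October 2030.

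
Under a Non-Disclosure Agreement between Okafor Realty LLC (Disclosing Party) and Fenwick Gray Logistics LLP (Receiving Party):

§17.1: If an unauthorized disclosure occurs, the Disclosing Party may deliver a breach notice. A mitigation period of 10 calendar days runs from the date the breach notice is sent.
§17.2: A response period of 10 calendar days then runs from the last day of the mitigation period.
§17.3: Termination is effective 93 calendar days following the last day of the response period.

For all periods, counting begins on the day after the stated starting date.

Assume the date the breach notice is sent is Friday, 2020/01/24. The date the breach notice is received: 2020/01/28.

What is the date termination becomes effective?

The last day of the mitigation period: 10 calendar days after 2020/01/24 is 2020/02/03.
The last day of the response period: 2020/02/03 + 10 days = 2020/02/13.
The date termination becomes effective: 2020/02/13 + 93 days = 2020/05/16.

2020/05/16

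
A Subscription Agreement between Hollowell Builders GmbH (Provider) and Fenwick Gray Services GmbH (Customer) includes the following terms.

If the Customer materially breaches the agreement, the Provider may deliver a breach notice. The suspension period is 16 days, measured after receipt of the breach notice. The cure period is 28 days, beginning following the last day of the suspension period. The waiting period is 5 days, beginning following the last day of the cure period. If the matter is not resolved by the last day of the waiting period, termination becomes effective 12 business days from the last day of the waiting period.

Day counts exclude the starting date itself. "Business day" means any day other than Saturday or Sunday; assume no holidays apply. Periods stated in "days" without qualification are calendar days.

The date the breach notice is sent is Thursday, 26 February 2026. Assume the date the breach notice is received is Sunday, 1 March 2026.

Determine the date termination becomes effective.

5 May 2026

The last day of the suspension period: 16 calendar days after 1 March 2026 is 17 March 2026.
The last day of the cure period: 17 March 2026 + 28 days = 14 April 2026.
The last day of the waiting period: 14 April 2026 + 5 days = 19 April 2026.
From Sunday, 19 April 2026, 12 business days (Apr 20, Apr 21, Apr 22, Apr 23, …, May 1, May 4, May 5, skipping weekends) brings us to Tuesday, 5 May 2026, which is the date termination becomes effective.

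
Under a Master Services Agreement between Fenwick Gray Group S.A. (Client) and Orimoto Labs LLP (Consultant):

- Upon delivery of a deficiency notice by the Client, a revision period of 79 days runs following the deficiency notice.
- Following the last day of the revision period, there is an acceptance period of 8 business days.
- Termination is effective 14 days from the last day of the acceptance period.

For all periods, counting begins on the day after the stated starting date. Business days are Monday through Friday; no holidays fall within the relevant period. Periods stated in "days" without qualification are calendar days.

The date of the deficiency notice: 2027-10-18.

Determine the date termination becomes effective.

2028-01-31

The last day of the revision period: 2027-10-18 + 79 days = 2028-01-05.
The last day of the acceptance period: counting 8 business days from Wednesday, 2028-01-05 (Jan 6, Jan 7, Jan 10, Jan 11, Jan 12, Jan 13, Jan 14, Jan 17, skipping weekends) reaches Monday, 2028-01-17.
Adding 14 calendar days to 2028-01-17 gives 2028-01-31, which is the date termination becomes effective.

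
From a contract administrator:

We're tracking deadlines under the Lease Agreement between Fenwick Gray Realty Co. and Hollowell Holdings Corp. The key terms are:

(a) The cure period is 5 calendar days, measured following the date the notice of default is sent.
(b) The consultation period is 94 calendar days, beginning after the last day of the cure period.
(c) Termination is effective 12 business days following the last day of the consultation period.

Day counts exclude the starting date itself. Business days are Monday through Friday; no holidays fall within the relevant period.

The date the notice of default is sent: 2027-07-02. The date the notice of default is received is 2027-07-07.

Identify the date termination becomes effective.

2027-10-26

The last day of the cure period: 5 calendar days after 2027-07-02 is 2027-07-07.
The last day of the consultation period: 2027-07-07 + 94 days = 2027-10-09.
From Saturday, 2027-10-09, 12 business days (Oct 11, Oct 12, Oct 13, Oct 14, …, Oct 22, Oct 25, Oct 26, skipping weekends) brings us to Tuesday, 2027-10-26, which is the date termination becomes effective.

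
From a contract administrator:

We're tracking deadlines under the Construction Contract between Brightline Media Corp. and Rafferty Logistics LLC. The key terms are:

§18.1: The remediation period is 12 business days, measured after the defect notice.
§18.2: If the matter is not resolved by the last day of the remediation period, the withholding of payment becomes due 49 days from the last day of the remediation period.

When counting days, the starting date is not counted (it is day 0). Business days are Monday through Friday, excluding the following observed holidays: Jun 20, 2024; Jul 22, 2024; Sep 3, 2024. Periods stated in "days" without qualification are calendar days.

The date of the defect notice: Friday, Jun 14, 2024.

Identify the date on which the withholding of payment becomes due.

The last day of the remediation period: 12 business days after Friday, Jun 14, 2024, skipping weekends and the listed holiday on Jun 20 — Jun 17, Jun 18, Jun 19, Jun 21, …, Jul 1, Jul 2, Jul 3 — lands on Wednesday, Jul 3, 2024.
The date on which the withholding of payment becomes due: Jul 3, 2024 + 49 days = Aug 21, 2024.

Aug 21, 2024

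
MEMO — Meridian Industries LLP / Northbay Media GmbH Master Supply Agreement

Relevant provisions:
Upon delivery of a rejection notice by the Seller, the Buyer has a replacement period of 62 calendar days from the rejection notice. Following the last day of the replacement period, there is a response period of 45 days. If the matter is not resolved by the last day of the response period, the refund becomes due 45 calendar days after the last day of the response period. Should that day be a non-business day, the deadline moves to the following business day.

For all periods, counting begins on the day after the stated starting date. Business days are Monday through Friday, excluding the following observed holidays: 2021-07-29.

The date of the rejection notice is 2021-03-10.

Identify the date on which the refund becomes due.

The last day of the replacement period: 2021-03-10 + 62 days = 2021-05-11.
The last day of the response period: 2021-05-11 + 45 days = 2021-06-25.
The date on which the refund becomes due: 45 calendar days after 2021-06-25 is 2021-08-09. 2021-08-09 is a Monday and is not a listed holiday, so no roll-forward applies.

2021-08-09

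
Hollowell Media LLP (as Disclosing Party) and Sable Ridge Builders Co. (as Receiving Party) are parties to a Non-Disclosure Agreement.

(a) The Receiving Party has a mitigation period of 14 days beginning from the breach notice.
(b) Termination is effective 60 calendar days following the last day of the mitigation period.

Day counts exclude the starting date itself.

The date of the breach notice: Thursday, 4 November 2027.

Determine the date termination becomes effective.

The last day of the mitigation period: 14 calendar days after 4 November 2027 is 18 November 2027.
The date termination becomes effective: 60 calendar days after 18 November 2027 is 17 January 2028.

17 January 2028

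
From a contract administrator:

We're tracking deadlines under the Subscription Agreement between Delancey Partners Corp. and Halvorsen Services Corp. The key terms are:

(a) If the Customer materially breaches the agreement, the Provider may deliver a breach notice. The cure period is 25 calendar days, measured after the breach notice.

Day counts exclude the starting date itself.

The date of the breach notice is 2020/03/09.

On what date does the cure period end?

2020/04/03

The last day of the cure period: 2020/03/09 + 25 days = 2020/04/03.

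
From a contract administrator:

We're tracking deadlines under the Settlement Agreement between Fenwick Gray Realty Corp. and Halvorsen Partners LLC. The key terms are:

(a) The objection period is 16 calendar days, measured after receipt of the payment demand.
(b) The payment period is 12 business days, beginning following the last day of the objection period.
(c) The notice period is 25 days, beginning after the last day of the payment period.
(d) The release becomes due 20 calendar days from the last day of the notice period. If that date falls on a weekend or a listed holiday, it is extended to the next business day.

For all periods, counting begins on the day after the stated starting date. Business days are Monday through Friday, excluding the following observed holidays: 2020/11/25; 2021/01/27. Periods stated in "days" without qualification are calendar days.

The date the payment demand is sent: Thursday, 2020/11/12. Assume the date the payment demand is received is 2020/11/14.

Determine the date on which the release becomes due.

2021/02/01

The last day of the objection period: 2020/11/14 + 16 days = 2020/11/30.
From Monday, 2020/11/30, 12 business days (Dec 1, Dec 2, Dec 3, Dec 4, …, Dec 14, Dec 15, Dec 16, skipping weekends) brings us to Wednesday, 2020/12/16, which is the last day of the payment period.
The last day of the notice period: 25 calendar days after 2020/12/16 is 2021/01/10.
Adding 20 calendar days to 2021/01/10 gives 2021/01/30, which is the date on which the release becomes due. That falls on a Saturday, so it rolls to the next business day, Monday, 2021/02/01.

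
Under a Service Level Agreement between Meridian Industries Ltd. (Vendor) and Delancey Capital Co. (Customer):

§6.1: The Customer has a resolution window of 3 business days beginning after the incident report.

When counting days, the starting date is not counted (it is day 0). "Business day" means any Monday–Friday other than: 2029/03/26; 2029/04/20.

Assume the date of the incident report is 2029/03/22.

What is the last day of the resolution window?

The last day of the resolution window: 3 business days after Thursday, 2029/03/22, skipping weekends and the listed holiday on Mar 26 — Mar 23, Mar 27, Mar 28 — lands on Wednesday, 2029/03/28.

2029/03/28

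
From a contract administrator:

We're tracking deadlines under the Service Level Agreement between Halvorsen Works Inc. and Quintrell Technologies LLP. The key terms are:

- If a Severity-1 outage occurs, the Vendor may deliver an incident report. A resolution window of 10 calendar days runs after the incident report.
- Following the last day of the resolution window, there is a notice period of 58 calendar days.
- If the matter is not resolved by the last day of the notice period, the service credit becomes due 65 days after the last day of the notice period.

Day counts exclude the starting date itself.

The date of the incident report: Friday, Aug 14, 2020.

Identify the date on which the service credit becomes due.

Dec 25, 2020

Adding 10 calendar days to Aug 14, 2020 gives Aug 24, 2020, which is the last day of the resolution window.
The last day of the notice period: 58 calendar days after Aug 24, 2020 is Oct 21, 2020.
The date on which the service credit becomes due: 65 calendar days after Oct 21, 2020 is Dec 25, 2020.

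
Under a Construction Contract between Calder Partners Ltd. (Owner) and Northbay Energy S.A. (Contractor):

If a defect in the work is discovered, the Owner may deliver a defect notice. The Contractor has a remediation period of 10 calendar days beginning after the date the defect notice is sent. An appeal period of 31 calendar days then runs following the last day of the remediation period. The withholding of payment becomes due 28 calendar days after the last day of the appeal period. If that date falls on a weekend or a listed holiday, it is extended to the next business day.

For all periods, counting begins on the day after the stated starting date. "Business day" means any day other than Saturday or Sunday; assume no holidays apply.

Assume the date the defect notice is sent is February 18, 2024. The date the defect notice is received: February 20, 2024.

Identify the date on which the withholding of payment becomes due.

April 29, 2024

The last day of the remediation period: February 18, 2024 + 10 days = February 28, 2024.
Adding 31 calendar days to February 28, 2024 gives March 30, 2024, which is the last day of the appeal period.
Adding 28 calendar days to March 30, 2024 gives April 27, 2024, which is the date on which the withholding of payment becomes due. That falls on a Saturday, so it rolls to the next business day, Monday, April 29, 2024.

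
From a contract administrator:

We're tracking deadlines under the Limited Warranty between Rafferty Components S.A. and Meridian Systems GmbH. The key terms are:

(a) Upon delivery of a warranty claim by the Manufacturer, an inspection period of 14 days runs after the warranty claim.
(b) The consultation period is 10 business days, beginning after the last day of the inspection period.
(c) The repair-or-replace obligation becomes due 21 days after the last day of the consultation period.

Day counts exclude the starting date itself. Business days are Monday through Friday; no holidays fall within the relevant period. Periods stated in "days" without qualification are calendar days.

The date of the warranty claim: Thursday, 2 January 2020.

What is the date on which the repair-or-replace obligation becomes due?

20 February 2020

The last day of the inspection period: 2 January 2020 + 14 days = 16 January 2020.
The last day of the consultation period: counting 10 business days from Thursday, 16 January 2020 (Jan 17, Jan 20, Jan 21, Jan 22, Jan 23, Jan 24, Jan 27, Jan 28, Jan 29, Jan 30, skipping weekends) reaches Thursday, 30 January 2020.
The date on which the repair-or-replace obligation becomes due: 21 calendar days after 30 January 2020 is 20 February 2020.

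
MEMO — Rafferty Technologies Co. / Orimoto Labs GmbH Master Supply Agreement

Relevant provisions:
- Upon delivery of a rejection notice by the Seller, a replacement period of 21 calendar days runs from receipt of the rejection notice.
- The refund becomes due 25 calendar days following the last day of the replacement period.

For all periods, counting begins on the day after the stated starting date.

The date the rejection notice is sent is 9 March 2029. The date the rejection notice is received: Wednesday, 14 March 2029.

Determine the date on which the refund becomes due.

The last day of the replacement period: 21 calendar days after 14 March 2029 is 4 April 2029.
Adding 25 calendar days to 4 April 2029 gives 29 April 2029, which is the date on which the refund becomes due.

29 April 2029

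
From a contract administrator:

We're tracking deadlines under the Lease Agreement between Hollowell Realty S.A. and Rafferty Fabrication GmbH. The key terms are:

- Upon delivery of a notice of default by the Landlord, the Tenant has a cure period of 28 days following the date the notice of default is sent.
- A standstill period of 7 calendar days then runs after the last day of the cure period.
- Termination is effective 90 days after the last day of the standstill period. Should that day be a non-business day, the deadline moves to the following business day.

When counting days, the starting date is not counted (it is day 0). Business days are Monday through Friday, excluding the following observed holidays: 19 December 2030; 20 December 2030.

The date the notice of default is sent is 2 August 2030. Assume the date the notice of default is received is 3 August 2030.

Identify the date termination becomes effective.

The last day of the cure period: 28 calendar days after 2 August 2030 is 30 August 2030.
Adding 7 calendar days to 30 August 2030 gives 6 September 2030, which is the last day of the standstill period.
Adding 90 calendar days to 6 September 2030 gives 5 December 2030, which is the date termination becomes effective. 5 December 2030 is a Thursday and is not a listed holiday, so no roll-forward applies.

5 December 2030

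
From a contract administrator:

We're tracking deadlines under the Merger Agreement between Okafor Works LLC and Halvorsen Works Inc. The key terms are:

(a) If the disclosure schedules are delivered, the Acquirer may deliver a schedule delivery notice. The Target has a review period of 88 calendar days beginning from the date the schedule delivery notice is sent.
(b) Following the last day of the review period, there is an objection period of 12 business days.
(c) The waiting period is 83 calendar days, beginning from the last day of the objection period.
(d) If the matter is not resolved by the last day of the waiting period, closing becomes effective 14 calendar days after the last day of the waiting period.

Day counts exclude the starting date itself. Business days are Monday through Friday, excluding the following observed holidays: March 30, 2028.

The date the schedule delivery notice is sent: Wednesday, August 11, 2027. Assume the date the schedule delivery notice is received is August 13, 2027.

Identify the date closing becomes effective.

The last day of the review period: August 11, 2027 + 88 days = November 7, 2027.
The last day of the objection period: counting 12 business days from Sunday, November 7, 2027 (Nov 8, Nov 9, Nov 10, Nov 11, …, Nov 19, Nov 22, Nov 23, skipping weekends) reaches Tuesday, November 23, 2027.
Adding 83 calendar days to November 23, 2027 gives February 14, 2028, which is the last day of the waiting period.
The date closing becomes effective: 14 calendar days after February 14, 2028 is February 28, 2028.

February 28, 2028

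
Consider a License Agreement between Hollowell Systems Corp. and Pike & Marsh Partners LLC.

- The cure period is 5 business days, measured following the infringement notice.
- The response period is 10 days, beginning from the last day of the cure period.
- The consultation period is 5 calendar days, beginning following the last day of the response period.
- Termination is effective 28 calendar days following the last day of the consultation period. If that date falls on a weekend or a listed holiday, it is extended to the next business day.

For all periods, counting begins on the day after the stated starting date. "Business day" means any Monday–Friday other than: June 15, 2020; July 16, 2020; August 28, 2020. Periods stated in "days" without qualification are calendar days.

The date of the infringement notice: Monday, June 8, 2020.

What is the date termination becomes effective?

July 29, 2020

The last day of the cure period: 5 business days after Monday, June 8, 2020, skipping weekends and the listed holiday on Jun 15 — Jun 9, Jun 10, Jun 11, Jun 12, Jun 16 — lands on Tuesday, June 16, 2020.
The last day of the response period: June 16, 2020 + 10 days = June 26, 2020.
The last day of the consultation period: June 26, 2020 + 5 days = July 1, 2020.
The date termination becomes effective: 28 calendar days after July 1, 2020 is July 29, 2020. July 29, 2020 is a Wednesday and is not a listed holiday, so no roll-forward applies.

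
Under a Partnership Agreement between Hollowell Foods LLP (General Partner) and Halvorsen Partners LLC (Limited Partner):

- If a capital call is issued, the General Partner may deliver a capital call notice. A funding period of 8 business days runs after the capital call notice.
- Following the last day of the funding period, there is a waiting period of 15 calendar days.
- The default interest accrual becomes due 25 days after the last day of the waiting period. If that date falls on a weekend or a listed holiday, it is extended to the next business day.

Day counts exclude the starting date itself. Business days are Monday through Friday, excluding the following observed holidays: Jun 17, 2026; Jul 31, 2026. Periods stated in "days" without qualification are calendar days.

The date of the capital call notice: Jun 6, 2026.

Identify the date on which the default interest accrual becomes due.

Jul 28, 2026

The last day of the funding period: counting 8 business days from Saturday, Jun 6, 2026 (Jun 8, Jun 9, Jun 10, Jun 11, Jun 12, Jun 15, Jun 16, Jun 18, skipping weekends and the listed holiday on Jun 17) reaches Thursday, Jun 18, 2026.
The last day of the waiting period: 15 calendar days after Jun 18, 2026 is Jul 3, 2026.
The date on which the default interest accrual becomes due: 25 calendar days after Jul 3, 2026 is Jul 28, 2026. Jul 28, 2026 is a Tuesday and is not a listed holiday, so no roll-forward applies.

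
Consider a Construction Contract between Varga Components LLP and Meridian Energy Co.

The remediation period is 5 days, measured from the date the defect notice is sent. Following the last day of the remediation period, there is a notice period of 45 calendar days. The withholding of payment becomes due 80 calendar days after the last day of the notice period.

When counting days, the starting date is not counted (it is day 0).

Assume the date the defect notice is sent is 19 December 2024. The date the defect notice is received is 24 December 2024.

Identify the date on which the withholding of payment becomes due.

The last day of the remediation period: 19 December 2024 + 5 days = 24 December 2024.
The last day of the notice period: 45 calendar days after 24 December 2024 is 7 February 2025.
The date on which the withholding of payment becomes due: 80 calendar days after 7 February 2025 is 28 April 2025.

28 April 2025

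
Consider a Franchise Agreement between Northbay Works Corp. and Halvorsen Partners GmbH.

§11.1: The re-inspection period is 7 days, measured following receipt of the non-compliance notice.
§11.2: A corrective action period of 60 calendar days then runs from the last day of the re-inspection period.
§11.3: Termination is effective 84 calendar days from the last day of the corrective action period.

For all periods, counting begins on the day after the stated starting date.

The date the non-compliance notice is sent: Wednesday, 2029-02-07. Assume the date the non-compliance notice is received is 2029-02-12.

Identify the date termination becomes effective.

Adding 7 calendar days to 2029-02-12 gives 2029-02-19, which is the last day of the re-inspection period.
The last day of the corrective action period: 2029-02-19 + 60 days = 2029-04-20.
The date termination becomes effective: 2029-04-20 + 84 days = 2029-07-13.

2029-07-13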